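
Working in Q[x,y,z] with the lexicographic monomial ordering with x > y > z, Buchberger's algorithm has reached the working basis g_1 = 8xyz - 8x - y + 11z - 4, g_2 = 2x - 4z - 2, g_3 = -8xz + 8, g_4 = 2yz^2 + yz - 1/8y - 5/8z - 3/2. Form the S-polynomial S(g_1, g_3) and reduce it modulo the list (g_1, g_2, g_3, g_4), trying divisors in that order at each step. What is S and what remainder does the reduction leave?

S(g_1, g_3) = -x + 7/8y + 11/8z - 1/2; remainder on division = 7/8y - 5/8z - 3/2.

lcm(LM(g_1), LM(g_3)) = xyz.
S = (lcm/LT(g_1))·g_1 − (lcm/LT(g_3))·g_3 = -x + 7/8y + 11/8z - 1/2.
Reduce S modulo (g_1, g_2, g_3, g_4) in that order:
  leading term x: subtract (-1/2)·g_2 from -x + 7/8y + 11/8z - 1/2 → 7/8y - 5/8z - 3/2
  leading term y: no divisor's leading term divides it; move 7/8y to the remainder.
  leading term z: no divisor's leading term divides it; move -5/8z to the remainder.
  leading term 1: no divisor's leading term divides it; move -3/2 to the remainder.
The remainder 7/8y - 5/8z - 3/2 is nonzero, so it would be added as the next basis element.
An S-polynomial is built so that the two leading terms cancel; whether anything survives reduction is exactly the Gröbner-basis criterion.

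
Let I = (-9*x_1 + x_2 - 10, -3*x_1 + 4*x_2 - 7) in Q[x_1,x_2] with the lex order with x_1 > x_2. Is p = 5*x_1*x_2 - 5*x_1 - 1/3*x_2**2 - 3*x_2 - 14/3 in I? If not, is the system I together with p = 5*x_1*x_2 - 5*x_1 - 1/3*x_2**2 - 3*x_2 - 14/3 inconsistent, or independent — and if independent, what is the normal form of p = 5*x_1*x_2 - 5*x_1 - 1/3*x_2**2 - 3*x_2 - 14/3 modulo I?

First compute the reduced Gröbner basis of I by Buchberger's algorithm.
f_1 = -9*x_1 + x_2 - 10, LT = x_1.
f_2 = -3*x_1 + 4*x_2 - 7, LT = x_1.

S(f_1,f_2): lcm = x_1. S = 11/9*x_2 - 11/9.
  reduce S modulo (f_1, f_2):
  remainder 11/9*x_2 - 11/9 ≠ 0; add h_3 = 11/9*x_2 - 11/9 to the basis.

The other S-polynomials (S(f_1,h_3), S(f_2,h_3)) all reduce to 0 modulo the current basis, so we have a Gröbner basis.
Inter-reduce: drop elements whose leading term is divisible by another's, tail-reduce, and make monic.
Reduced Gröbner basis: {x_1 + 1, x_2 - 1}.
Label its elements g_1 = x_1 + 1, g_2 = x_2 - 1.

Reduce p = 5*x_1*x_2 - 5*x_1 - 1/3*x_2**2 - 3*x_2 - 14/3 modulo G:
  leading term x_1*x_2: subtract (5*x_2)·g_1 from 5*x_1*x_2 - 5*x_1 - 1/3*x_2**2 - 3*x_2 - 14/3 → -5*x_1 - 1/3*x_2**2 - 8*x_2 - 14/3
  leading term x_1: subtract (-5)·g_1 from -5*x_1 - 1/3*x_2**2 - 8*x_2 - 14/3 → -1/3*x_2**2 - 8*x_2 + 1/3
  leading term x_2**2: subtract (-1/3*x_2)·g_2 from -1/3*x_2**2 - 8*x_2 + 1/3 → -25/3*x_2 + 1/3
  leading term x_2: subtract (-25/3)·g_2 from -25/3*x_2 + 1/3 → -8
  leading term 1: no divisor's leading term divides it; move -8 to the remainder.
  normal form = -8.
The normal form is nonzero, so p ∉ I. Since p minus its normal form lies in I, I + (p) = I + (r) where r = -8; decide whether this ideal is the whole ring.
Here r = -8 is a nonzero constant, hence a unit: 1 ∈ I + (p), the Gröbner basis of I + (p) is {1}, and the enlarged system has no common solution — adjoining p is inconsistent.

Adjoining 5*x_1*x_2 - 5*x_1 - 1/3*x_2**2 - 3*x_2 - 14/3 makes the ideal the whole ring: the system is inconsistent.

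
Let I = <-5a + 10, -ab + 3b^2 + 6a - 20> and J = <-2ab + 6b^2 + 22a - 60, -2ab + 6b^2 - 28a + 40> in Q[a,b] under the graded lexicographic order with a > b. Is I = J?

For a fixed monomial order, each ideal has a unique reduced Gröbner basis; comparing bases decides equality.
Buchberger on the first generating set:
f_1 = -5a + 10, LT = a.
f_2 = -ab + 3b^2 + 6a - 20, LT = ab.

S(f_1,f_2): lcm = ab. S = 3b^2 + 6a - 2b - 20.
  leading term b^2: no divisor's leading term divides it; move 3b^2 to the remainder.
  leading term a: subtract (-6/5)·f_1 from 6a - 2b - 20 → -2b - 8
  leading term b: no divisor's leading term divides it; move -2b to the remainder.
  leading term 1: no divisor's leading term divides it; move -8 to the remainder.
  remainder 3b^2 - 2b - 8 ≠ 0; add g_3 = 3b^2 - 2b - 8 to the basis.

S(f_1,g_3): leading monomials are coprime, so the S-polynomial reduces to 0 (Buchberger's first criterion).
S(f_2,g_3): lcm = ab^2. S = -3b^3 - 16/3ab + 8/3a + 20b.
  leading term b^3: subtract (-b)·g_3 from -3b^3 - 16/3ab + 8/3a + 20b → -16/3ab - 2b^2 + 8/3a + 12b
  leading term ab: subtract (16/15b)·f_1 from -16/3ab - 2b^2 + 8/3a + 12b → -2b^2 + 8/3a + 4/3b
  leading term b^2: subtract (-2/3)·g_3 from -2b^2 + 8/3a + 4/3b → 8/3a - 16/3
  leading term a: subtract (-8/15)·f_1 from 8/3a - 16/3 → 0
  remainder 0.

Every S-polynomial of the final basis reduces to 0, so we have a Gröbner basis.
Inter-reduce: drop elements whose leading term is divisible by another's, tail-reduce, and make monic.
Reduced Gröbner basis: {b^2 - 2/3b - 8/3, a - 2}.

Buchberger on the second generating set:
h_1 = -2ab + 6b^2 + 22a - 60, LT = ab.
h_2 = -2ab + 6b^2 - 28a + 40, LT = ab.

S(h_1,h_2): lcm = ab. S = -25a + 50.
  leading term a: no divisor's leading term divides it; move -25a to the remainder.
  leading term 1: no divisor's leading term divides it; move 50 to the remainder.
  remainder -25a + 50 ≠ 0; add k_3 = -25a + 50 to the basis.

S(h_1,k_3): lcm = ab. S = -3b^2 - 11a + 2b + 30.
  leading term b^2: no divisor's leading term divides it; move -3b^2 to the remainder.
  leading term a: subtract (11/25)·k_3 from -11a + 2b + 30 → 2b + 8
  leading term b: no divisor's leading term divides it; move 2b to the remainder.
  leading term 1: no divisor's leading term divides it; move 8 to the remainder.
  remainder -3b^2 + 2b + 8 ≠ 0; add k_4 = -3b^2 + 2b + 8 to the basis.

S(h_2,k_3): lcm = ab. S = -3b^2 + 14a + 2b - 20.
  leading term b^2: subtract (1)·k_4 from -3b^2 + 14a + 2b - 20 → 14a - 28
  leading term a: subtract (-14/25)·k_3 from 14a - 28 → 0
  remainder 0.

S(h_1,k_4): lcm = ab^2. S = -3b^3 - 31/3ab + 8/3a + 30b.
  leading term b^3: subtract (b)·k_4 from -3b^3 - 31/3ab + 8/3a + 30b → -31/3ab - 2b^2 + 8/3a + 22b
  leading term ab: subtract (31/6)·h_1 from -31/3ab - 2b^2 + 8/3a + 22b → -33b^2 - 111a + 22b + 310
  leading term b^2: subtract (11)·k_4 from -33b^2 - 111a + 22b + 310 → -111a + 222
  leading term a: subtract (111/25)·k_3 from -111a + 222 → 0
  remainder 0.

S(h_2,k_4): lcm = ab^2. S = -3b^3 + 44/3ab + 8/3a - 20b.
  leading term b^3: subtract (b)·k_4 from -3b^3 + 44/3ab + 8/3a - 20b → 44/3ab - 2b^2 + 8/3a - 28b
  leading term ab: subtract (-22/3)·h_1 from 44/3ab - 2b^2 + 8/3a - 28b → 42b^2 + 164a - 28b - 440
  leading term b^2: subtract (-14)·k_4 from 42b^2 + 164a - 28b - 440 → 164a - 328
  leading term a: subtract (-164/25)·k_3 from 164a - 328 → 0
  remainder 0.

S(k_3,k_4): leading monomials are coprime, so the S-polynomial reduces to 0 (Buchberger's first criterion).
Every S-polynomial of the final basis reduces to 0, so we have a Gröbner basis.
Inter-reduce: drop elements whose leading term is divisible by another's, tail-reduce, and make monic.
Reduced Gröbner basis: {b^2 - 2/3b - 8/3, a - 2}.

The two bases agree; hence the ideals are identical.

Yes, the ideals are equal.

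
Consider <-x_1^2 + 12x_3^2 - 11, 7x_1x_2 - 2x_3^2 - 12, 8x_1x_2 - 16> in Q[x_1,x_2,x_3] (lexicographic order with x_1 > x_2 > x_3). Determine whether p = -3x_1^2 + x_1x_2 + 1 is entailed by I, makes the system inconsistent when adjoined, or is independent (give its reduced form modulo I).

First compute the reduced Gröbner basis of I by Buchberger's algorithm.
f_1 = -x_1^2 + 12x_3^2 - 11, LT = x_1^2.
f_2 = 7x_1x_2 - 2x_3^2 - 12, LT = x_1x_2.
f_3 = 8x_1x_2 - 16, LT = x_1x_2.

S(f_1,f_2): lcm = x_1^2x_2. S = 2/7x_1x_3^2 + 12/7x_1 - 12x_2x_3^2 + 11x_2.
  reduce S modulo (f_1, f_2, f_3):
  remainder 2/7x_1x_3^2 + 12/7x_1 - 12x_2x_3^2 + 11x_2 ≠ 0; add h_4 = 2/7x_1x_3^2 + 12/7x_1 - 12x_2x_3^2 + 11x_2 to the basis.

S(f_1,f_3): lcm = x_1^2x_2. S = 2x_1 - 12x_2x_3^2 + 11x_2.
  reduce S modulo (f_1, f_2, f_3, h_4):
  remainder 2x_1 - 12x_2x_3^2 + 11x_2 ≠ 0; add h_5 = 2x_1 - 12x_2x_3^2 + 11x_2 to the basis.

S(f_2,f_3): lcm = x_1x_2. S = -2/7x_3^2 + 2/7.
  reduce S modulo (f_1, f_2, f_3, h_4, h_5):
  remainder -2/7x_3^2 + 2/7 ≠ 0; add h_6 = -2/7x_3^2 + 2/7 to the basis.

S(f_2,h_4): lcm = x_1x_2x_3^2. S = -6x_1x_2 + 42x_2^2x_3^2 - 77/2x_2^2 - 2/7x_3^4 - 12/7x_3^2.
  reduce S modulo (f_1, f_2, f_3, h_4, h_5, h_6):
  remainder 7/2x_2^2 - 14 ≠ 0; add h_7 = 7/2x_2^2 - 14 to the basis.

The other S-polynomials (S(f_1,h_4), S(f_3,h_4), S(f_1,h_5), S(f_2,h_5), S(f_3,h_5), S(h_4,h_5), S(f_1,h_6), S(f_2,h_6), S(f_3,h_6), S(h_4,h_6), S(h_5,h_6), S(f_1,h_7), S(f_2,h_7), S(f_3,h_7), S(h_4,h_7), S(h_5,h_7), S(h_6,h_7)) all reduce to 0 modulo the current basis, so we have a Gröbner basis.
Inter-reduce: drop elements whose leading term is divisible by another's, tail-reduce, and make monic.
Reduced Gröbner basis: {x_1 - 1/2x_2, x_2^2 - 4, x_3^2 - 1}.
Label its elements g_1 = x_1 - 1/2x_2, g_2 = x_2^2 - 4, g_3 = x_3^2 - 1.

Reduce p = -3x_1^2 + x_1x_2 + 1 modulo G:
  leading term x_1^2: subtract (-3x_1)·g_1 from -3x_1^2 + x_1x_2 + 1 → -1/2x_1x_2 + 1
  leading term x_1x_2: subtract (-1/2x_2)·g_1 from -1/2x_1x_2 + 1 → -1/4x_2^2 + 1
  leading term x_2^2: subtract (-1/4)·g_2 from -1/4x_2^2 + 1 → 0
  normal form = 0.
Since the normal form is 0, p ∈ I.

Ideal membership is decidable via reduction modulo a Gröbner basis.

-3x_1^2 + x_1x_2 + 1 lies in I (it reduces to 0).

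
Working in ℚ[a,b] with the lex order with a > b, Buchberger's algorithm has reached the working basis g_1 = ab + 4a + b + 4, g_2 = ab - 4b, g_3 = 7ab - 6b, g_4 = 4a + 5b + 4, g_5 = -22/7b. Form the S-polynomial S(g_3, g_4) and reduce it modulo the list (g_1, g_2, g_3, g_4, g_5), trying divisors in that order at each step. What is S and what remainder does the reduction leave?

lcm(LM(g_3), LM(g_4)) = ab.
S = (lcm/LT(g_3))·g_3 − (lcm/LT(g_4))·g_4 = -5/4b² - 13/7b.
Reduce S modulo (g_1, g_2, g_3, g_4, g_5) in that order:
  leading term b²: subtract (35/88b)·g_5 from -5/4b² - 13/7b → -13/7b
  leading term b: subtract (13/22)·g_5 from -13/7b → 0
The remainder is 0, so this S-polynomial contributes no new basis element.

S(g_3, g_4) = -5/4b² - 13/7b; remainder on division = 0.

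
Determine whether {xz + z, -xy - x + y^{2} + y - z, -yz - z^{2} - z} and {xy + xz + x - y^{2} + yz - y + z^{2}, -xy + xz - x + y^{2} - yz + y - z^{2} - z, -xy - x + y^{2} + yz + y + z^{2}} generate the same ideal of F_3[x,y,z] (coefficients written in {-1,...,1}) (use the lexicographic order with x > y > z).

Since reduced Gröbner bases are canonical representatives of ideals under a given ordering, it suffices to compute and compare them.
Buchberger on the first generating set:
f_1 = xz + z, LT = xz.
f_2 = -xy - x + y^{2} + y - z, LT = xy.
f_3 = -yz - z^{2} - z, LT = yz.

S(f_1,f_2): lcm = xyz. S = -xz + y^{2}z - yz - z^{2}.
  leading term xz: subtract (-1)·f_1 from -xz + y^{2}z - yz - z^{2} → y^{2}z - yz - z^{2} + z
  leading term y^{2}z: subtract (-y)·f_3 from y^{2}z - yz - z^{2} + z → -yz^{2} + yz - z^{2} + z
  leading term yz^{2}: subtract (z)·f_3 from -yz^{2} + yz - z^{2} + z → yz + z^{3} + z
  leading term yz: subtract (-1)·f_3 from yz + z^{3} + z → z^{3} - z^{2}
  leading term z^{3}: no divisor's leading term divides it; move z^{3} to the remainder.
  leading term z^{2}: no divisor's leading term divides it; move -z^{2} to the remainder.
  remainder z^{3} - z^{2} ≠ 0; add g_4 = z^{3} - z^{2} to the basis.

The other S-polynomials (S(f_1,f_3), S(f_2,f_3), S(f_1,g_4), S(f_2,g_4), S(f_3,g_4)) all reduce to 0 modulo the current basis, so we have a Gröbner basis.
Inter-reduce: drop elements whose leading term is divisible by another's, tail-reduce, and make monic.
Reduced Gröbner basis: {xy + x - y^{2} - y + z, xz + z, yz + z^{2} + z, z^{3} - z^{2}}.

Buchberger on the second generating set:
h_1 = xy + xz + x - y^{2} + yz - y + z^{2}, LT = xy.
h_2 = -xy + xz - x + y^{2} - yz + y - z^{2} - z, LT = xy.
h_3 = -xy - x + y^{2} + yz + y + z^{2}, LT = xy.

S(h_1,h_2): lcm = xy. S = -xz - z.
  leading term xz: no divisor's leading term divides it; move -xz to the remainder.
  leading term z: no divisor's leading term divides it; move -z to the remainder.
  remainder -xz - z ≠ 0; add k_4 = -xz - z to the basis.

S(h_1,h_3): lcm = xy. S = xz - yz - z^{2}.
  leading term xz: subtract (-1)·k_4 from xz - yz - z^{2} → -yz - z^{2} - z
  leading term yz: no divisor's leading term divides it; move -yz to the remainder.
  leading term z^{2}: no divisor's leading term divides it; move -z^{2} to the remainder.
  leading term z: no divisor's leading term divides it; move -z to the remainder.
  remainder -yz - z^{2} - z ≠ 0; add k_5 = -yz - z^{2} - z to the basis.

S(h_1,k_4): lcm = xyz. S = xz^{2} + xz - y^{2}z + yz^{2} + yz + z^{3}.
  leading term xz^{2}: subtract (-z)·k_4 from xz^{2} + xz - y^{2}z + yz^{2} + yz + z^{3} → xz - y^{2}z + yz^{2} + yz + z^{3} - z^{2}
  leading term xz: subtract (-1)·k_4 from xz - y^{2}z + yz^{2} + yz + z^{3} - z^{2} → -y^{2}z + yz^{2} + yz + z^{3} - z^{2} - z
  leading term y^{2}z: subtract (y)·k_5 from -y^{2}z + yz^{2} + yz + z^{3} - z^{2} - z → -yz^{2} - yz + z^{3} - z^{2} - z
  leading term yz^{2}: subtract (z)·k_5 from -yz^{2} - yz + z^{3} - z^{2} - z → -yz - z^{3} - z
  leading term yz: subtract (1)·k_5 from -yz - z^{3} - z → -z^{3} + z^{2}
  leading term z^{3}: no divisor's leading term divides it; move -z^{3} to the remainder.
  leading term z^{2}: no divisor's leading term divides it; move z^{2} to the remainder.
  remainder -z^{3} + z^{2} ≠ 0; add k_6 = -z^{3} + z^{2} to the basis.

The other S-polynomials (S(h_2,h_3), S(h_2,k_4), S(h_3,k_4), S(h_1,k_5), S(h_2,k_5), S(h_3,k_5), S(k_4,k_5), S(h_1,k_6), S(h_2,k_6), S(h_3,k_6), S(k_4,k_6), S(k_5,k_6)) all reduce to 0 modulo the current basis, so we have a Gröbner basis.
Inter-reduce: drop elements whose leading term is divisible by another's, tail-reduce, and make monic.
Reduced Gröbner basis: {xy + x - y^{2} - y + z, xz + z, yz + z^{2} + z, z^{3} - z^{2}}.

The two bases agree; hence the ideals are identical.

Yes, the ideals are equal.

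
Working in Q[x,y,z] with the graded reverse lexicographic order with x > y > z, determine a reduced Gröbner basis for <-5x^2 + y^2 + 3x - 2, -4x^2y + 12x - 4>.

f_1 = -5x^2 + y^2 + 3x - 2, LT = x^2.
f_2 = -4x^2y + 12x - 4, LT = x^2y.

S(f_1,f_2): lcm = x^2y. S = -1/5y^3 - 3/5xy + 3x + 2/5y - 1.
  leading term y^3: no divisor's leading term divides it; move -1/5y^3 to the remainder.
  leading term xy: no divisor's leading term divides it; move -3/5xy to the remainder.
  leading term x: no divisor's leading term divides it; move 3x to the remainder.
  leading term y: no divisor's leading term divides it; move 2/5y to the remainder.
  leading term 1: no divisor's leading term divides it; move -1 to the remainder.
  remainder -1/5y^3 - 3/5xy + 3x + 2/5y - 1 ≠ 0; add g_3 = -1/5y^3 - 3/5xy + 3x + 2/5y - 1 to the basis.

S(f_1,g_3): leading monomials are coprime, so the S-polynomial reduces to 0 (Buchberger's first criterion).
S(f_2,g_3): lcm = x^2y^3. S = -3x^3y + 15x^3 + 2x^2y - 3xy^2 - 5x^2 + y^2.
  leading term x^3y: subtract (3/5xy)·f_1 from -3x^3y + 15x^3 + 2x^2y - 3xy^2 - 5x^2 + y^2 → -3/5xy^3 + 15x^3 + 1/5x^2y - 3xy^2 - 5x^2 + 6/5xy + y^2
  leading term xy^3: subtract (3x)·g_3 from -3/5xy^3 + 15x^3 + 1/5x^2y - 3xy^2 - 5x^2 + 6/5xy + y^2 → 15x^3 + 2x^2y - 3xy^2 - 14x^2 + y^2 + 3x
  leading term x^3: subtract (-3x)·f_1 from 15x^3 + 2x^2y - 3xy^2 - 14x^2 + y^2 + 3x → 2x^2y - 5x^2 + y^2 - 3x
  leading term x^2y: subtract (-2/5y)·f_1 from 2x^2y - 5x^2 + y^2 - 3x → 2/5y^3 - 5x^2 + 6/5xy + y^2 - 3x - 4/5y
  leading term y^3: subtract (-2)·g_3 from 2/5y^3 - 5x^2 + 6/5xy + y^2 - 3x - 4/5y → -5x^2 + y^2 + 3x - 2
  leading term x^2: subtract (1)·f_1 from -5x^2 + y^2 + 3x - 2 → 0
  remainder 0.

Every S-polynomial of the final basis reduces to 0, so we have a Gröbner basis.
Inter-reduce: drop elements whose leading term is divisible by another's, tail-reduce, and make monic.

G = {y^3 + 3xy - 15x - 2y + 5, x^2 - 1/5y^2 - 3/5x + 2/5}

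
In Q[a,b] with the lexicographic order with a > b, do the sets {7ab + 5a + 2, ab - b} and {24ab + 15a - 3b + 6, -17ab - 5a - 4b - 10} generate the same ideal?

For a fixed monomial order, each ideal has a unique reduced Gröbner basis; comparing bases decides equality.
Buchberger on the first generating set:
f_1 = 7ab + 5a + 2, LT = ab.
f_2 = ab - b, LT = ab.

S(f_1,f_2): lcm = ab. S = 5/7a + b + 2/7.
  leading term a: no divisor's leading term divides it; move 5/7a to the remainder.
  leading term b: no divisor's leading term divides it; move b to the remainder.
  leading term 1: no divisor's leading term divides it; move 2/7 to the remainder.
  remainder 5/7a + b + 2/7 ≠ 0; add g_3 = 5/7a + b + 2/7 to the basis.

S(f_1,g_3): lcm = ab. S = 5/7a - 7/5b^2 - 2/5b + 2/7.
  leading term a: subtract (1)·g_3 from 5/7a - 7/5b^2 - 2/5b + 2/7 → -7/5b^2 - 7/5b
  leading term b^2: no divisor's leading term divides it; move -7/5b^2 to the remainder.
  leading term b: no divisor's leading term divides it; move -7/5b to the remainder.
  remainder -7/5b^2 - 7/5b ≠ 0; add g_4 = -7/5b^2 - 7/5b to the basis.

The other S-polynomials (S(f_2,g_3), S(f_1,g_4), S(f_2,g_4), S(g_3,g_4)) all reduce to 0 modulo the current basis, so we have a Gröbner basis.
Inter-reduce: drop elements whose leading term is divisible by another's, tail-reduce, and make monic.
Reduced Gröbner basis: {a + 7/5b + 2/5, b^2 + b}.

Buchberger on the second generating set:
h_1 = 24ab + 15a - 3b + 6, LT = ab.
h_2 = -17ab - 5a - 4b - 10, LT = ab.

S(h_1,h_2): lcm = ab. S = 45/136a - 49/136b - 23/68.
  leading term a: no divisor's leading term divides it; move 45/136a to the remainder.
  leading term b: no divisor's leading term divides it; move -49/136b to the remainder.
  leading term 1: no divisor's leading term divides it; move -23/68 to the remainder.
  remainder 45/136a - 49/136b - 23/68 ≠ 0; add k_3 = 45/136a - 49/136b - 23/68 to the basis.

S(h_1,k_3): lcm = ab. S = 5/8a + 49/45b^2 + 323/360b + 1/4.
  leading term a: subtract (17/9)·k_3 from 5/8a + 49/45b^2 + 323/360b + 1/4 → 49/45b^2 + 71/45b + 8/9
  leading term b^2: no divisor's leading term divides it; move 49/45b^2 to the remainder.
  leading term b: no divisor's leading term divides it; move 71/45b to the remainder.
  leading term 1: no divisor's leading term divides it; move 8/9 to the remainder.
  remainder 49/45b^2 + 71/45b + 8/9 ≠ 0; add k_4 = 49/45b^2 + 71/45b + 8/9 to the basis.

The other S-polynomials (S(h_2,k_3), S(h_1,k_4), S(h_2,k_4), S(k_3,k_4)) all reduce to 0 modulo the current basis, so we have a Gröbner basis.
Inter-reduce: drop elements whose leading term is divisible by another's, tail-reduce, and make monic.
Reduced Gröbner basis: {a - 49/45b - 46/45, b^2 + 71/49b + 40/49}.

Since the reduced bases disagree, the two ideals are not the same.

No, the ideals differ.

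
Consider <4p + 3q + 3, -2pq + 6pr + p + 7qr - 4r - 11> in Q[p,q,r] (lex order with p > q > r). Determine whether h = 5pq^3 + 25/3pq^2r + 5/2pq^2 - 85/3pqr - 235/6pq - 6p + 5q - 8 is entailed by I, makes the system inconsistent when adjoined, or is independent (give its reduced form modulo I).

First compute the reduced Gröbner basis of I by Buchberger's algorithm.
f_1 = 4p + 3q + 3, LT = p.
f_2 = -2pq + 6pr + p + 7qr - 4r - 11, LT = pq.

S(f_1,f_2): lcm = pq. S = 3pr + 1/2p + 3/4q^2 + 7/2qr + 3/4q - 2r - 11/2.
  leading term pr: subtract (3/4r)·f_1 from 3pr + 1/2p + 3/4q^2 + 7/2qr + 3/4q - 2r - 11/2 → 1/2p + 3/4q^2 + 5/4qr + 3/4q - 17/4r - 11/2
  leading term p: subtract (1/8)·f_1 from 1/2p + 3/4q^2 + 5/4qr + 3/4q - 17/4r - 11/2 → 3/4q^2 + 5/4qr + 3/8q - 17/4r - 47/8
  leading term q^2: no divisor's leading term divides it; move 3/4q^2 to the remainder.
  leading term qr: no divisor's leading term divides it; move 5/4qr to the remainder.
  leading term q: no divisor's leading term divides it; move 3/8q to the remainder.
  leading term r: no divisor's leading term divides it; move -17/4r to the remainder.
  leading term 1: no divisor's leading term divides it; move -47/8 to the remainder.
  remainder 3/4q^2 + 5/4qr + 3/8q - 17/4r - 47/8 ≠ 0; add k_3 = 3/4q^2 + 5/4qr + 3/8q - 17/4r - 47/8 to the basis.

The other S-polynomials (S(f_1,k_3), S(f_2,k_3)) all reduce to 0 modulo the current basis, so we have a Gröbner basis.
Inter-reduce: drop elements whose leading term is divisible by another's, tail-reduce, and make monic.
Reduced Gröbner basis: {p + 3/4q + 3/4, q^2 + 5/3qr + 1/2q - 17/3r - 47/6}.
Label its elements g_1 = p + 3/4q + 3/4, g_2 = q^2 + 5/3qr + 1/2q - 17/3r - 47/6.

Reduce h = 5pq^3 + 25/3pq^2r + 5/2pq^2 - 85/3pqr - 235/6pq - 6p + 5q - 8 modulo G:
  leading term pq^3: subtract (5q^3)·g_1 from 5pq^3 + 25/3pq^2r + 5/2pq^2 - 85/3pqr - 235/6pq - 6p + 5q - 8 → 25/3pq^2r + 5/2pq^2 - 85/3pqr - 235/6pq - 6p - 15/4q^4 - 15/4q^3 + 5q - 8
  leading term pq^2r: subtract (25/3q^2r)·g_1 from 25/3pq^2r + 5/2pq^2 - 85/3pqr - 235/6pq - 6p - 15/4q^4 - 15/4q^3 + 5q - 8 → 5/2pq^2 - 85/3pqr - 235/6pq - 6p - 15/4q^4 - 25/4q^3r - 15/4q^3 - 25/4q^2r + 5q - 8
  leading term pq^2: subtract (5/2q^2)·g_1 from 5/2pq^2 - 85/3pqr - 235/6pq - 6p - 15/4q^4 - 25/4q^3r - 15/4q^3 - 25/4q^2r + 5q - 8 → -85/3pqr - 235/6pq - 6p - 15/4q^4 - 25/4q^3r - 45/8q^3 - 25/4q^2r - 15/8q^2 + 5q - 8
  leading term pqr: subtract (-85/3qr)·g_1 from -85/3pqr - 235/6pq - 6p - 15/4q^4 - 25/4q^3r - 45/8q^3 - 25/4q^2r - 15/8q^2 + 5q - 8 → -235/6pq - 6p - 15/4q^4 - 25/4q^3r - 45/8q^3 + 15q^2r - 15/8q^2 + 85/4qr + 5q - 8
  leading term pq: subtract (-235/6q)·g_1 from -235/6pq - 6p - 15/4q^4 - 25/4q^3r - 45/8q^3 + 15q^2r - 15/8q^2 + 85/4qr + 5q - 8 → -6p - 15/4q^4 - 25/4q^3r - 45/8q^3 + 15q^2r + 55/2q^2 + 85/4qr + 275/8q - 8
  leading term p: subtract (-6)·g_1 from -6p - 15/4q^4 - 25/4q^3r - 45/8q^3 + 15q^2r + 55/2q^2 + 85/4qr + 275/8q - 8 → -15/4q^4 - 25/4q^3r - 45/8q^3 + 15q^2r + 55/2q^2 + 85/4qr + 311/8q - 7/2
  leading term q^4: subtract (-15/4q^2)·g_2 from -15/4q^4 - 25/4q^3r - 45/8q^3 + 15q^2r + 55/2q^2 + 85/4qr + 311/8q - 7/2 → -15/4q^3 - 25/4q^2r - 15/8q^2 + 85/4qr + 311/8q - 7/2
  leading term q^3: subtract (-15/4q)·g_2 from -15/4q^3 - 25/4q^2r - 15/8q^2 + 85/4qr + 311/8q - 7/2 → 19/2q - 7/2
  leading term q: no divisor's leading term divides it; move 19/2q to the remainder.
  leading term 1: no divisor's leading term divides it; move -7/2 to the remainder.
  normal form = 19/2q - 7/2.
The normal form is nonzero, so h ∉ I. Since h minus its normal form lies in I, I + (h) = I + (n) where n = 19/2q - 7/2; decide whether this ideal is the whole ring.
Run Buchberger on G together with n (pairs among the g_i already reduce to 0 since G is a Gröbner basis):
g_1 = p + 3/4q + 3/4, LT = p.
g_2 = q^2 + 5/3qr + 1/2q - 17/3r - 47/6, LT = q^2.
n = 19/2q - 7/2, LT = q.

S(g_2,n): lcm = q^2. S = 5/3qr + 33/38q - 17/3r - 47/6.
  leading term qr: subtract (10/57r)·n from 5/3qr + 33/38q - 17/3r - 47/6 → 33/38q - 96/19r - 47/6
  leading term q: subtract (33/361)·n from 33/38q - 96/19r - 47/6 → -96/19r - 8137/1083
  leading term r: no divisor's leading term divides it; move -96/19r to the remainder.
  leading term 1: no divisor's leading term divides it; move -8137/1083 to the remainder.
  remainder -96/19r - 8137/1083 ≠ 0; add m_4 = -96/19r - 8137/1083 to the basis.

The other S-polynomials (S(g_1,g_2), S(g_1,n), S(g_1,m_4), S(g_2,m_4), S(n,m_4)) all reduce to 0 modulo the current basis, so we have a Gröbner basis.
Inter-reduce: drop elements whose leading term is divisible by another's, tail-reduce, and make monic.
Reduced Gröbner basis: {p + 39/38, q - 7/19, r + 8137/5472}.
The reduced Gröbner basis of I + (h) is {p + 39/38, q - 7/19, r + 8137/5472} ≠ {1}, a proper ideal, so the enlarged system stays consistent: h is independent of I, with normal form 19/2q - 7/2.

5pq^3 + 25/3pq^2r + 5/2pq^2 - 85/3pqr - 235/6pq - 6p + 5q - 8 is independent of I; its normal form modulo I is 19/2q - 7/2.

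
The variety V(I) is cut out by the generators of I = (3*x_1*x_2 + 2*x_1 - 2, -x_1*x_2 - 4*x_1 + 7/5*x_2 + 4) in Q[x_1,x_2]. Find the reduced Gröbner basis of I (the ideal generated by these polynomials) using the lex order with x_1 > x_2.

G = {x_1 - 21/50*x_2 - 1, x_2**2 + 64/21*x_2}

f_1 = 3*x_1*x_2 + 2*x_1 - 2, LT = x_1*x_2.
f_2 = -x_1*x_2 - 4*x_1 + 7/5*x_2 + 4, LT = x_1*x_2.

S(f_1,f_2): lcm = x_1*x_2. S = -10/3*x_1 + 7/5*x_2 + 10/3.
  leading term x_1: no divisor's leading term divides it; move -10/3*x_1 to the remainder.
  leading term x_2: no divisor's leading term divides it; move 7/5*x_2 to the remainder.
  leading term 1: no divisor's leading term divides it; move 10/3 to the remainder.
  remainder -10/3*x_1 + 7/5*x_2 + 10/3 ≠ 0; add g_3 = -10/3*x_1 + 7/5*x_2 + 10/3 to the basis.

S(f_1,g_3): lcm = x_1*x_2. S = 2/3*x_1 + 21/50*x_2**2 + x_2 - 2/3.
  leading term x_1: subtract (-1/5)·g_3 from 2/3*x_1 + 21/50*x_2**2 + x_2 - 2/3 → 21/50*x_2**2 + 32/25*x_2
  leading term x_2**2: no divisor's leading term divides it; move 21/50*x_2**2 to the remainder.
  leading term x_2: no divisor's leading term divides it; move 32/25*x_2 to the remainder.
  remainder 21/50*x_2**2 + 32/25*x_2 ≠ 0; add g_4 = 21/50*x_2**2 + 32/25*x_2 to the basis.

The other S-polynomials (S(f_2,g_3), S(f_1,g_4), S(f_2,g_4), S(g_3,g_4)) all reduce to 0 modulo the current basis, so we have a Gröbner basis.
Inter-reduce: drop elements whose leading term is divisible by another's, tail-reduce, and make monic.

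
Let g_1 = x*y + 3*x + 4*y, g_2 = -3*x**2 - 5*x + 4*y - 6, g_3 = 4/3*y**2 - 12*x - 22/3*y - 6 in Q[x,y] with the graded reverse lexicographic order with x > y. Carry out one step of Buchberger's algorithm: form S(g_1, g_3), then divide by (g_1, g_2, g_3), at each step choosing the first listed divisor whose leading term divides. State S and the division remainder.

S(g_1, g_3) = 9*x**2 + 17/2*x*y + 4*y**2 + 9/2*x; remainder on division = 0.

lcm(LM(g_1), LM(g_3)) = x*y**2.
S = (lcm/LT(g_1))·g_1 − (lcm/LT(g_3))·g_3 = 9*x**2 + 17/2*x*y + 4*y**2 + 9/2*x.
Reduce S modulo (g_1, g_2, g_3) in that order:
  leading term x**2: subtract (-3)·g_2 from 9*x**2 + 17/2*x*y + 4*y**2 + 9/2*x → 17/2*x*y + 4*y**2 - 21/2*x + 12*y - 18
  leading term x*y: subtract (17/2)·g_1 from 17/2*x*y + 4*y**2 - 21/2*x + 12*y - 18 → 4*y**2 - 36*x - 22*y - 18
  leading term y**2: subtract (3)·g_3 from 4*y**2 - 36*x - 22*y - 18 → 0
The remainder is 0, so this S-polynomial contributes no new basis element.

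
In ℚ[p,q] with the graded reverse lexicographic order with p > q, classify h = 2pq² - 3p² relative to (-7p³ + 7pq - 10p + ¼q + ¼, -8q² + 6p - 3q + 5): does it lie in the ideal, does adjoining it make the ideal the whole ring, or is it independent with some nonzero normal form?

2pq² - 3p² is independent of I; its normal form modulo I is -3/2p² - ¾pq + 5/4p.

First compute the reduced Gröbner basis of I by Buchberger's algorithm.
f_1 = -7p³ + 7pq - 10p + ¼q + ¼, LT = p³.
f_2 = -8q² + 6p - 3q + 5, LT = q².

The S-polynomials (S(f_1,f_2)) all reduce to 0 modulo the current basis, so we have a Gröbner basis.
Inter-reduce: drop elements whose leading term is divisible by another's, tail-reduce, and make monic.
Reduced Gröbner basis: {p³ - pq + 10/7p - 1/28q - 1/28, q² - ¾p + ⅜q - ⅝}.
Label its elements g_1 = p³ - pq + 10/7p - 1/28q - 1/28, g_2 = q² - ¾p + ⅜q - ⅝.

Reduce h = 2pq² - 3p² modulo G:
  leading term pq²: subtract (2p)·g_2 from 2pq² - 3p² → -3/2p² - ¾pq + 5/4p
  leading term p²: no divisor's leading term divides it; move -3/2p² to the remainder.
  leading term pq: no divisor's leading term divides it; move -¾pq to the remainder.
  leading term p: no divisor's leading term divides it; move 5/4p to the remainder.
  normal form = -3/2p² - ¾pq + 5/4p.
The normal form is nonzero, so h ∉ I. Since h minus its normal form lies in I, I + (h) = I + (r) where r = -3/2p² - ¾pq + 5/4p; decide whether this ideal is the whole ring.
Run Buchberger on G together with r (pairs among the g_i already reduce to 0 since G is a Gröbner basis):
g_1 = p³ - pq + 10/7p - 1/28q - 1/28, LT = p³.
g_2 = q² - ¾p + ⅜q - ⅝, LT = q².
r = -3/2p² - ¾pq + 5/4p, LT = p².

S(g_1,r): lcm = p³. S = -½p²q + ⅚p² - pq + 10/7p - 1/28q - 1/28.
  leading term p²q: subtract (⅓q)·r from -½p²q + ⅚p² - pq + 10/7p - 1/28q - 1/28 → ¼pq² + ⅚p² - 17/12pq + 10/7p - 1/28q - 1/28
  leading term pq²: subtract (¼p)·g_2 from ¼pq² + ⅚p² - 17/12pq + 10/7p - 1/28q - 1/28 → 49/48p² - 145/96pq + 355/224p - 1/28q - 1/28
  leading term p²: subtract (-49/72)·r from 49/48p² - 145/96pq + 355/224p - 1/28q - 1/28 → -97/48pq + 2455/1008p - 1/28q - 1/28
  leading term pq: no divisor's leading term divides it; move -97/48pq to the remainder.
  leading term p: no divisor's leading term divides it; move 2455/1008p to the remainder.
  leading term q: no divisor's leading term divides it; move -1/28q to the remainder.
  leading term 1: no divisor's leading term divides it; move -1/28 to the remainder.
  remainder -97/48pq + 2455/1008p - 1/28q - 1/28 ≠ 0; add m_4 = -97/48pq + 2455/1008p - 1/28q - 1/28 to the basis.

S(g_1,m_4): lcm = p³q. S = 2455/2037p³ - 12/679p²q - pq² - 12/679p² + 10/7pq - 1/28q² - 1/28q.
  leading term p³: subtract (2455/2037)·g_1 from 2455/2037p³ - 12/679p²q - pq² - 12/679p² + 10/7pq - 1/28q² - 1/28q → -12/679p²q - pq² - 12/679p² + 5365/2037pq - 1/28q² - 24550/14259p + 209/28518q + 2455/57036
  leading term p²q: subtract (8/679q)·r from -12/679p²q - pq² - 12/679p² + 5365/2037pq - 1/28q² - 24550/14259p + 209/28518q + 2455/57036 → -673/679pq² - 12/679p² + 55/21pq - 1/28q² - 24550/14259p + 209/28518q + 2455/57036
  leading term pq²: subtract (-673/679p)·g_2 from -673/679pq² - 12/679p² + 55/21pq - 1/28q² - 24550/14259p + 209/28518q + 2455/57036 → -2067/2716p² + 48737/16296pq - 1/28q² - 267065/114072p + 209/28518q + 2455/57036
  leading term p²: subtract (689/1358)·r from -2067/2716p² + 48737/16296pq - 1/28q² - 267065/114072p + 209/28518q + 2455/57036 → 27469/8148pq - 1/28q² - 169705/57036p + 209/28518q + 2455/57036
  leading term pq: subtract (-109876/65863)·m_4 from 27469/8148pq - 1/28q² - 169705/57036p + 209/28518q + 2455/57036 → -1/28q² + 4513060/4149369p - 144541/2766246q - 91493/5532492
  leading term q²: subtract (-1/28)·g_2 from -1/28q² + 4513060/4149369p - 144541/2766246q - 91493/5532492 → 70430659/66389904p - 1719889/44259936q - 1719889/44259936
  leading term p: no divisor's leading term divides it; move 70430659/66389904p to the remainder.
  leading term q: no divisor's leading term divides it; move -1719889/44259936q to the remainder.
  leading term 1: no divisor's leading term divides it; move -1719889/44259936 to the remainder.
  remainder 70430659/66389904p - 1719889/44259936q - 1719889/44259936 ≠ 0; add m_5 = 70430659/66389904p - 1719889/44259936q - 1719889/44259936 to the basis.

S(g_2,m_4): lcm = pq². S = -¾p² + 25751/16296pq - 12/679q² - ⅝p - 12/679q.
  leading term p²: subtract (½)·r from -¾p² + 25751/16296pq - 12/679q² - ⅝p - 12/679q → 15931/8148pq - 12/679q² - 5/4p - 12/679q
  leading term pq: subtract (-63724/65863)·m_4 from 15931/8148pq - 12/679q² - 5/4p - 12/679q → -12/679q² + 4590940/4149369p - 24079/461041q - 15931/461041
  leading term q²: subtract (-12/679)·g_2 from -12/679q² + 4590940/4149369p - 24079/461041q - 15931/461041 → 4535941/4149369p - 42047/922082q - 42047/922082
  leading term p: subtract (72575056/70430659)·m_5 from 4535941/4149369p - 42047/922082q - 42047/922082 → -797407015/143467252383q - 797407015/143467252383
  leading term q: no divisor's leading term divides it; move -797407015/143467252383q to the remainder.
  leading term 1: no divisor's leading term divides it; move -797407015/143467252383 to the remainder.
  remainder -797407015/143467252383q - 797407015/143467252383 ≠ 0; add m_6 = -797407015/143467252383q - 797407015/143467252383 to the basis.

The other S-polynomials (S(g_1,g_2), S(g_2,r), S(r,m_4), S(g_1,m_5), S(g_2,m_5), S(r,m_5), S(m_4,m_5), S(g_1,m_6), S(g_2,m_6), S(r,m_6), S(m_4,m_6), S(m_5,m_6)) all reduce to 0 modulo the current basis, so we have a Gröbner basis.
Inter-reduce: drop elements whose leading term is divisible by another's, tail-reduce, and make monic.
Reduced Gröbner basis: {p, q + 1}.
The reduced Gröbner basis of I + (h) is {p, q + 1} ≠ {1}, a proper ideal, so the enlarged system stays consistent: h is independent of I, with normal form -3/2p² - ¾pq + 5/4p.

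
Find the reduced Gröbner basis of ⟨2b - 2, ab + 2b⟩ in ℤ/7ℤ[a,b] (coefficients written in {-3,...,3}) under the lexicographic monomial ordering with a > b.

f_1 = 2b - 2, LT = b.
f_2 = ab + 2b, LT = ab.

S(f_1,f_2): lcm = ab. S = -a - 2b.
  reduce S modulo (f_1, f_2):
  remainder -a - 2 ≠ 0; add g_3 = -a - 2 to the basis.

The other S-polynomials (S(f_1,g_3), S(f_2,g_3)) all reduce to 0 modulo the current basis, so we have a Gröbner basis.
Inter-reduce: drop elements whose leading term is divisible by another's, tail-reduce, and make monic.

G = {a + 2, b - 1}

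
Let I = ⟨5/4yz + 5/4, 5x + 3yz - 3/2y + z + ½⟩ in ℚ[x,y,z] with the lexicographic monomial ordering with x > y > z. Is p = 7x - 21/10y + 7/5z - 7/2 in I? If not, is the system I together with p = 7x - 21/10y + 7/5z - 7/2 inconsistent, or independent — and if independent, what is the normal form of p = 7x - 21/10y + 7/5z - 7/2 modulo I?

First compute the reduced Gröbner basis of I by Buchberger's algorithm.
f_1 = 5/4yz + 5/4, LT = yz.
f_2 = 5x + 3yz - 3/2y + z + ½, LT = x.

The S-polynomials (S(f_1,f_2)) all reduce to 0 modulo the current basis, so we have a Gröbner basis.
Inter-reduce: drop elements whose leading term is divisible by another's, tail-reduce, and make monic.
Reduced Gröbner basis: {x - 3/10y + ⅕z - ½, yz + 1}.
Label its elements g_1 = x - 3/10y + ⅕z - ½, g_2 = yz + 1.

Reduce p = 7x - 21/10y + 7/5z - 7/2 modulo G:
  leading term x: subtract (7)·g_1 from 7x - 21/10y + 7/5z - 7/2 → 0
  normal form = 0.
Since the normal form is 0, p ∈ I.

7x - 21/10y + 7/5z - 7/2 lies in I (it reduces to 0).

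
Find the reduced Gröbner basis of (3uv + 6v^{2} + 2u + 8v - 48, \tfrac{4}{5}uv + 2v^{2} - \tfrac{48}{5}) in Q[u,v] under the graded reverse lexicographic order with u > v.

f_1 = 3uv + 6v^{2} + 2u + 8v - 48, LT = uv.
f_2 = \tfrac{4}{5}uv + 2v^{2} - \tfrac{48}{5}, LT = uv.

S(f_1,f_2): lcm = uv. S = -\tfrac{1}{2}v^{2} + \tfrac{2}{3}u + \tfrac{8}{3}v - 4.
  reduce S modulo (f_1, f_2):
  remainder -\tfrac{1}{2}v^{2} + \tfrac{2}{3}u + \tfrac{8}{3}v - 4 ≠ 0; add g_3 = -\tfrac{1}{2}v^{2} + \tfrac{2}{3}u + \tfrac{8}{3}v - 4 to the basis.

S(f_1,g_3): lcm = uv^{2}. S = 2v^{3} + \tfrac{4}{3}u^{2} + 6uv + \tfrac{8}{3}v^{2} - 8u - 16v.
  reduce S modulo (f_1, f_2, g_3):
  remainder \tfrac{4}{3}u^{2} - \tfrac{172}{9}u - \tfrac{688}{9}v + \tfrac{512}{3} ≠ 0; add g_4 = \tfrac{4}{3}u^{2} - \tfrac{172}{9}u - \tfrac{688}{9}v + \tfrac{512}{3} to the basis.

The other S-polynomials (S(f_2,g_3), S(f_1,g_4), S(f_2,g_4), S(g_3,g_4)) all reduce to 0 modulo the current basis, so we have a Gröbner basis.
Inter-reduce: drop elements whose leading term is divisible by another's, tail-reduce, and make monic.

G = {u^{2} - \tfrac{43}{3}u - \tfrac{172}{3}v + 128, uv + \tfrac{10}{3}u + \tfrac{40}{3}v - 32, v^{2} - \tfrac{4}{3}u - \tfrac{16}{3}v + 8}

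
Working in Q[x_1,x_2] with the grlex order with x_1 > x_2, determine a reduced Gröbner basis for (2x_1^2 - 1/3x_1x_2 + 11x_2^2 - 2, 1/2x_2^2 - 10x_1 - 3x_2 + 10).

f_1 = 2x_1^2 - 1/3x_1x_2 + 11x_2^2 - 2, LT = x_1^2.
f_2 = 1/2x_2^2 - 10x_1 - 3x_2 + 10, LT = x_2^2.

The S-polynomials (S(f_1,f_2)) all reduce to 0 modulo the current basis, so we have a Gröbner basis.

G = {x_1^2 - 1/6x_1x_2 + 110x_1 + 33x_2 - 111, x_2^2 - 20x_1 - 6x_2 + 20}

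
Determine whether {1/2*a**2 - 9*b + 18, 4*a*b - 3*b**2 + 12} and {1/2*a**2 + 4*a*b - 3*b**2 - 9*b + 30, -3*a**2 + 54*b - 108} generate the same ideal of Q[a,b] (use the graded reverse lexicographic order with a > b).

Two ideals are equal iff their reduced Gröbner bases coincide (the reduced basis is unique for a fixed ordering).
Buchberger on the first generating set:
f_1 = 1/2*a**2 - 9*b + 18, LT = a**2.
f_2 = 4*a*b - 3*b**2 + 12, LT = a*b.

S(f_1,f_2): lcm = a**2*b. S = 3/4*a*b**2 - 18*b**2 - 3*a + 36*b.
  leading term a*b**2: subtract (3/16*b)·f_2 from 3/4*a*b**2 - 18*b**2 - 3*a + 36*b → 9/16*b**3 - 18*b**2 - 3*a + 135/4*b
  leading term b**3: no divisor's leading term divides it; move 9/16*b**3 to the remainder.
  leading term b**2: no divisor's leading term divides it; move -18*b**2 to the remainder.
  leading term a: no divisor's leading term divides it; move -3*a to the remainder.
  leading term b: no divisor's leading term divides it; move 135/4*b to the remainder.
  remainder 9/16*b**3 - 18*b**2 - 3*a + 135/4*b ≠ 0; add g_3 = 9/16*b**3 - 18*b**2 - 3*a + 135/4*b to the basis.

The other S-polynomials (S(f_1,g_3), S(f_2,g_3)) all reduce to 0 modulo the current basis, so we have a Gröbner basis.
Inter-reduce: drop elements whose leading term is divisible by another's, tail-reduce, and make monic.
Reduced Gröbner basis: {b**3 - 32*b**2 - 16/3*a + 60*b, a**2 - 18*b + 36, a*b - 3/4*b**2 + 3}.

Buchberger on the second generating set:
h_1 = 1/2*a**2 + 4*a*b - 3*b**2 - 9*b + 30, LT = a**2.
h_2 = -3*a**2 + 54*b - 108, LT = a**2.

S(h_1,h_2): lcm = a**2. S = 8*a*b - 6*b**2 + 24.
  leading term a*b: no divisor's leading term divides it; move 8*a*b to the remainder.
  leading term b**2: no divisor's leading term divides it; move -6*b**2 to the remainder.
  leading term 1: no divisor's leading term divides it; move 24 to the remainder.
  remainder 8*a*b - 6*b**2 + 24 ≠ 0; add k_3 = 8*a*b - 6*b**2 + 24 to the basis.

S(h_1,k_3): lcm = a**2*b. S = 35/4*a*b**2 - 6*b**3 - 18*b**2 - 3*a + 60*b.
  leading term a*b**2: subtract (35/32*b)·k_3 from 35/4*a*b**2 - 6*b**3 - 18*b**2 - 3*a + 60*b → 9/16*b**3 - 18*b**2 - 3*a + 135/4*b
  leading term b**3: no divisor's leading term divides it; move 9/16*b**3 to the remainder.
  leading term b**2: no divisor's leading term divides it; move -18*b**2 to the remainder.
  leading term a: no divisor's leading term divides it; move -3*a to the remainder.
  leading term b: no divisor's leading term divides it; move 135/4*b to the remainder.
  remainder 9/16*b**3 - 18*b**2 - 3*a + 135/4*b ≠ 0; add k_4 = 9/16*b**3 - 18*b**2 - 3*a + 135/4*b to the basis.

The other S-polynomials (S(h_2,k_3), S(h_1,k_4), S(h_2,k_4), S(k_3,k_4)) all reduce to 0 modulo the current basis, so we have a Gröbner basis.
Inter-reduce: drop elements whose leading term is divisible by another's, tail-reduce, and make monic.
Reduced Gröbner basis: {b**3 - 32*b**2 - 16/3*a + 60*b, a**2 - 18*b + 36, a*b - 3/4*b**2 + 3}.

The two bases agree; hence the ideals are identical.

Yes, the ideals are equal.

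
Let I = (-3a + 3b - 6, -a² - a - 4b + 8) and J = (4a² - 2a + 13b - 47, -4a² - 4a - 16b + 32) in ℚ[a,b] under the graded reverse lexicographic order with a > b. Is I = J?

Two ideals are equal iff their reduced Gröbner bases coincide (the reduced basis is unique for a fixed ordering).
Buchberger on the first generating set:
f_1 = -3a + 3b - 6, LT = a.
f_2 = -a² - a - 4b + 8, LT = a².

S(f_1,f_2): lcm = a². S = -ab + a - 4b + 8.
  leading term ab: subtract (⅓b)·f_1 from -ab + a - 4b + 8 → -b² + a - 2b + 8
  leading term b²: no divisor's leading term divides it; move -b² to the remainder.
  leading term a: subtract (-⅓)·f_1 from a - 2b + 8 → -b + 6
  leading term b: no divisor's leading term divides it; move -b to the remainder.
  leading term 1: no divisor's leading term divides it; move 6 to the remainder.
  remainder -b² - b + 6 ≠ 0; add g_3 = -b² - b + 6 to the basis.

The other S-polynomials (S(f_1,g_3), S(f_2,g_3)) all reduce to 0 modulo the current basis, so we have a Gröbner basis.
Inter-reduce: drop elements whose leading term is divisible by another's, tail-reduce, and make monic.
Reduced Gröbner basis: {b² + b - 6, a - b + 2}.

Buchberger on the second generating set:
h_1 = 4a² - 2a + 13b - 47, LT = a².
h_2 = -4a² - 4a - 16b + 32, LT = a².

S(h_1,h_2): lcm = a². S = -3/2a - ¾b - 15/4.
  leading term a: no divisor's leading term divides it; move -3/2a to the remainder.
  leading term b: no divisor's leading term divides it; move -¾b to the remainder.
  leading term 1: no divisor's leading term divides it; move -15/4 to the remainder.
  remainder -3/2a - ¾b - 15/4 ≠ 0; add k_3 = -3/2a - ¾b - 15/4 to the basis.

S(h_1,k_3): lcm = a². S = -½ab - 3a + 13/4b - 47/4.
  leading term ab: subtract (⅓b)·k_3 from -½ab - 3a + 13/4b - 47/4 → ¼b² - 3a + 9/2b - 47/4
  leading term b²: no divisor's leading term divides it; move ¼b² to the remainder.
  leading term a: subtract (2)·k_3 from -3a + 9/2b - 47/4 → 6b - 17/4
  leading term b: no divisor's leading term divides it; move 6b to the remainder.
  leading term 1: no divisor's leading term divides it; move -17/4 to the remainder.
  remainder ¼b² + 6b - 17/4 ≠ 0; add k_4 = ¼b² + 6b - 17/4 to the basis.

The other S-polynomials (S(h_2,k_3), S(h_1,k_4), S(h_2,k_4), S(k_3,k_4)) all reduce to 0 modulo the current basis, so we have a Gröbner basis.
Inter-reduce: drop elements whose leading term is divisible by another's, tail-reduce, and make monic.
Reduced Gröbner basis: {b² + 24b - 17, a + ½b + 5/2}.

Since the reduced bases disagree, the two ideals are not the same.
The choice of monomial ordering does not affect the verdict — as long as both bases are computed under the same ordering, their equality decides ideal equality.

No, the ideals differ.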